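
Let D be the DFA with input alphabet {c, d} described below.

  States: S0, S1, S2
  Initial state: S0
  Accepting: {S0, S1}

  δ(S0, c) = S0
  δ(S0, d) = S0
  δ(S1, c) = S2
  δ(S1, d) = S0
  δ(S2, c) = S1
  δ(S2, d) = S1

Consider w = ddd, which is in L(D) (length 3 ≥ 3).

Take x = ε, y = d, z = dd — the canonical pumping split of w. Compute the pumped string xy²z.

dddd

xy^2z = ε·d·d·dd = dddd.
Reading y = d takes D from S0 back to S0, so after x·y·y the machine is still in S0, and z then leads to the accepting state S0. Hence dddd ∈ L(D).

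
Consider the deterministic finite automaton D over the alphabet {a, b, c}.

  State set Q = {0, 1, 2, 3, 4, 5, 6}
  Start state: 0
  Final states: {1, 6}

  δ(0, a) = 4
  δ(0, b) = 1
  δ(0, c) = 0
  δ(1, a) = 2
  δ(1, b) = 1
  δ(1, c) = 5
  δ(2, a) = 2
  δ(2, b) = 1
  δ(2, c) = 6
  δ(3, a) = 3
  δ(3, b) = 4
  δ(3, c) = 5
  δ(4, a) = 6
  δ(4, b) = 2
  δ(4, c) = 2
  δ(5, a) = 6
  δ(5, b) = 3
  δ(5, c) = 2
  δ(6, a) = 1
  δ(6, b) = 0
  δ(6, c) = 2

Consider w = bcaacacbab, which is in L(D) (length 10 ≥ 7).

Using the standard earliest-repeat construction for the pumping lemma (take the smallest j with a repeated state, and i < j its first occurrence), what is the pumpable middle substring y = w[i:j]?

Run of D on w = b c a a c a c b a b:
  step 0: 0  (start)
  step 1: 1  (read b: 0→1)
  step 2: 5  (read c: 1→5)
  step 3: 6  (read a: 5→6)
  step 4: 1  (read a: 6→1)   ← first repeat (1 seen earlier)
  step 5: 5  (read c: 1→5)
  step 6: 6  (read a: 5→6)
  step 7: 2  (read c: 6→2)
  step 8: 1  (read b: 2→1)
  step 9: 2  (read a: 1→2)
  step 10: 1  (read b: 2→1)

So i = 1, j = 4, giving x = w[0:1] = b, y = w[1:4] = caa, z = w[4:10] = cacbab.
Check: |xy| = 4 ≤ 7 and |y| = 3 ≥ 1. Reading y takes D from 1 back to 1, so every xyⁱz is accepted.

caa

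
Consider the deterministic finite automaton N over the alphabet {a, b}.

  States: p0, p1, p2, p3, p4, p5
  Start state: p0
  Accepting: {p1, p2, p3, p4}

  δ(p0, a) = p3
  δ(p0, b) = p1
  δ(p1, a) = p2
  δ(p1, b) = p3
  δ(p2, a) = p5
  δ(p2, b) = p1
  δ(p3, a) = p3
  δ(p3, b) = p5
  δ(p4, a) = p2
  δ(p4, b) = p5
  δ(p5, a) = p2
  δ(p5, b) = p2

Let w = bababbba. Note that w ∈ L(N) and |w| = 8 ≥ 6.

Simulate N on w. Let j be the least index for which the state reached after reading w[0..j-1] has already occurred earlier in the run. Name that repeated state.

p1

Run of N on w = b a b a b b b a:
  step 0: p0  (start)
  step 1: p1  (read b: p0→p1)
  step 2: p2  (read a: p1→p2)
  step 3: p1  (read b: p2→p1)   ← first repeat (p1 seen earlier)
  step 4: p2  (read a: p1→p2)
  step 5: p1  (read b: p2→p1)
  step 6: p3  (read b: p1→p3)
  step 7: p5  (read b: p3→p5)
  step 8: p2  (read a: p5→p2)

The earliest repeat is at step j = 3: N is in p1, which it already visited at step i = 1.
Pumping length from the standard proof: p = 6 (the number of states). The repeated state found above gives |xy| = j ≤ 6 and |y| = j − i ≥ 1.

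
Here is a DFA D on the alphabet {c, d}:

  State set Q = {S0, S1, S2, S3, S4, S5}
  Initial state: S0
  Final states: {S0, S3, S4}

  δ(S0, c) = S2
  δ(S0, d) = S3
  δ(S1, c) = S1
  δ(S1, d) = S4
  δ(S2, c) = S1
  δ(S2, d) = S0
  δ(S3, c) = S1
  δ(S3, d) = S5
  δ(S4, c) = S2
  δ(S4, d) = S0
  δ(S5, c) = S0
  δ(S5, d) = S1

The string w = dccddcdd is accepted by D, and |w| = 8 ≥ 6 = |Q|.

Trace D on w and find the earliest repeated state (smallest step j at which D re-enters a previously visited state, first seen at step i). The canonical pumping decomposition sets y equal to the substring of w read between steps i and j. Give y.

c

State sequence: S0 -d-> S3 -c-> S1 -c-> S1 -d-> S4 -d-> S0 -c-> S2 -d-> S0 -d-> S3
First repeat at step 3: S1 was already visited.

So i = 2, j = 3, giving x = w[0:2] = dc, y = w[2:3] = c, z = w[3:8] = ddcdd.
Check: |xy| = 3 ≤ 6 and |y| = 1 ≥ 1. Reading y takes D from S1 back to S1, so every xyⁱz is accepted.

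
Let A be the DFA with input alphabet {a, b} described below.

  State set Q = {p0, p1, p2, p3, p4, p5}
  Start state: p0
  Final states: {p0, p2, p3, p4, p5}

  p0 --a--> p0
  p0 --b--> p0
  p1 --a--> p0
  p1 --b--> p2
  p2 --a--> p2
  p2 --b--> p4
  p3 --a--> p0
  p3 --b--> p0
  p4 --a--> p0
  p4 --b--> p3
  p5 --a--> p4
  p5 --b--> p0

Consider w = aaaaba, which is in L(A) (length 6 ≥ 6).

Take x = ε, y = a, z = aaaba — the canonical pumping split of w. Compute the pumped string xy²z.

xy^2z = ε·a·a·aaaba = aaaaaba.
Reading y = a takes A from p0 back to p0, so after x·y·y the machine is still in p0, and z then leads to the accepting state p0. Hence aaaaaba ∈ L(A).

aaaaaba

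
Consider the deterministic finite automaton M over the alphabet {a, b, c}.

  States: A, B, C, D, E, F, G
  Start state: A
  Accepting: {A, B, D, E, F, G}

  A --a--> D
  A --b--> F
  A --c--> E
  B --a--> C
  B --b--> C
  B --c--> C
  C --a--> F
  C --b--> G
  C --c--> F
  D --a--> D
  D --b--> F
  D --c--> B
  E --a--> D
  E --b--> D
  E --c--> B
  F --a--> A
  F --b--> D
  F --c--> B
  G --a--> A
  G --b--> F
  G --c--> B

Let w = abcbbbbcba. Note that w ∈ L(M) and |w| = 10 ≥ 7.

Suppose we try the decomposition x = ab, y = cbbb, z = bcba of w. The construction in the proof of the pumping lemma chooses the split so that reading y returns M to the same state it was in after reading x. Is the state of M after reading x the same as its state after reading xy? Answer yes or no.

yes

Run of M on the first 6 characters of w = a b c b b b:
  step 0: A  (start)
  step 1: D  (read a: A→D)
  step 2: F  (read b: D→F)
  step 3: B  (read c: F→B)
  step 4: C  (read b: B→C)
  step 5: G  (read b: C→G)
  step 6: F  (read b: G→F)

After x (step 2): F. After xy (step 6): F.
They match, so y = cbbb drives M around a cycle from F back to itself; pumping y any number of times keeps M in F before reading z, and xyⁱz ∈ L(M) for every i ≥ 0.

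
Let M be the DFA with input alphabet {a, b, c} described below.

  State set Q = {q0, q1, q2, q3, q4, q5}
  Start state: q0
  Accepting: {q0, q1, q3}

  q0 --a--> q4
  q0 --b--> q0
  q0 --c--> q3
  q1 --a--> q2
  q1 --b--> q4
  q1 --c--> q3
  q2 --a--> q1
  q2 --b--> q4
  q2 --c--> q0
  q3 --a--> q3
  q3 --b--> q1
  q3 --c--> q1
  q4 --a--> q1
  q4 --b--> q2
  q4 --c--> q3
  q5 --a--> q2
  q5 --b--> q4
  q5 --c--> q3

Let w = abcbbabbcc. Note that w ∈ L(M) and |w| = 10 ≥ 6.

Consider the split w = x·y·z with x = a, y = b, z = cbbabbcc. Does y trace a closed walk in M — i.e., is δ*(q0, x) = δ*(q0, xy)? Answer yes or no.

no

Run of M on the first 2 characters of w = a b:
  step 0: q0  (start)
  step 1: q4  (read a: q0→q4)
  step 2: q2  (read b: q4→q2)

After x (step 1): q4. After xy (step 2): q2.
They differ (q4 ≠ q2), so y is not a cycle from the state after x; this split is not the one the pumping-lemma construction produces, and pumping y need not keep the string in L(M).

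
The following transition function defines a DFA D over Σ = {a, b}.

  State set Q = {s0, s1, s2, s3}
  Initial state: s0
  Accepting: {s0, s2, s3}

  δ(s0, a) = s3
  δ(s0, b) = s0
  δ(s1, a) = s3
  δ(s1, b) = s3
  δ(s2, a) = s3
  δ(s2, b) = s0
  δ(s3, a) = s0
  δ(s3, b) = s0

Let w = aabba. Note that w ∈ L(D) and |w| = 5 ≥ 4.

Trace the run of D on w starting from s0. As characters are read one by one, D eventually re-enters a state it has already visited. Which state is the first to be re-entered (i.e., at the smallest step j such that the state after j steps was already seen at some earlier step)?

s0

Run of D on w = a a b b a:
  step 0: s0  (start)
  step 1: s3  (read a: s0→s3)
  step 2: s0  (read a: s3→s0)   ← first repeat (s0 seen earlier)
  step 3: s0  (read b: s0→s0)
  step 4: s0  (read b: s0→s0)
  step 5: s3  (read a: s0→s3)

The earliest repeat is at step j = 2: D is in s0, which it already visited at step i = 0.
Pumping length from the standard proof: p = 4 (the number of states). The repeated state found above gives |xy| = j ≤ 4 and |y| = j − i ≥ 1.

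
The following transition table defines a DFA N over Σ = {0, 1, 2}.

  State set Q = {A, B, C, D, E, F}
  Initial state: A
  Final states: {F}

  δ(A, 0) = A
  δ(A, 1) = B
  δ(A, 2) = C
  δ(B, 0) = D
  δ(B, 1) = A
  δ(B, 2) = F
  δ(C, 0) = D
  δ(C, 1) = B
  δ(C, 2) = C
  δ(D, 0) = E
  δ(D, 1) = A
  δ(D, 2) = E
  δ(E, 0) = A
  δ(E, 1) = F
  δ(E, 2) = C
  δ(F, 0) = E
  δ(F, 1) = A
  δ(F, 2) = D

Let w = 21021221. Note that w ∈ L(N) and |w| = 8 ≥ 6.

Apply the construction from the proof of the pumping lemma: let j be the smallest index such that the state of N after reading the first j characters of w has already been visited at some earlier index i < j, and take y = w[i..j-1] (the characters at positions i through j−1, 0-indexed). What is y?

Run of N on w = 2 1 0 2 1 2 2 1:
  step 0: A  (start)
  step 1: C  (read 2: A→C)
  step 2: B  (read 1: C→B)
  step 3: D  (read 0: B→D)
  step 4: E  (read 2: D→E)
  step 5: F  (read 1: E→F)
  step 6: D  (read 2: F→D)   ← first repeat (D seen earlier)
  step 7: E  (read 2: D→E)
  step 8: F  (read 1: E→F)

So i = 3, j = 6, giving x = w[0:3] = 210, y = w[3:6] = 212, z = w[6:8] = 21.
Check: |xy| = 6 ≤ 6 and |y| = 3 ≥ 1. Reading y takes N from D back to D, so every xyⁱz is accepted.
With |Q| = 6, pigeonhole forces a state repeat no later than step 6; the substring read between the first and second visits to that state can be pumped.

212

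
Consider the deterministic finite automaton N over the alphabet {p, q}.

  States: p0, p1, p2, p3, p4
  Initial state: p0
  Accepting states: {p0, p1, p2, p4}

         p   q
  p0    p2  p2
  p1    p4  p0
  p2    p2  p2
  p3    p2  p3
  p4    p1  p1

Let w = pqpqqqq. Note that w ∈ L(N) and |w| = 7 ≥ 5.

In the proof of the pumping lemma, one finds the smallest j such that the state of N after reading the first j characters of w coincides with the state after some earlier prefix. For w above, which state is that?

State sequence: p0 -p-> p2 -q-> p2 -p-> p2 -q-> p2 -q-> p2 -q-> p2 -q-> p2
First repeat at step 2: p2 was already visited.

The earliest repeat is at step j = 2: N is in p2, which it already visited at step i = 1.

p2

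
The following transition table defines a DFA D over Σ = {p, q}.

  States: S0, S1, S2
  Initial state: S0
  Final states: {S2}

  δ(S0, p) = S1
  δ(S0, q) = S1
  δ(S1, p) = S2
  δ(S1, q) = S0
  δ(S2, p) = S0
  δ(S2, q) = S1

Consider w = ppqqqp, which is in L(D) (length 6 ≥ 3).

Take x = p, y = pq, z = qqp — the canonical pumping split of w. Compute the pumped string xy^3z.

xy^3z = p·pq·pq·pq·qqp = ppqpqpqqqp.
Reading y = pq takes D from S1 back to S1, so after x·y·y·y the machine is still in S1, and z then leads to the accepting state S2. Hence ppqpqpqqqp ∈ L(D).

ppqpqpqqqp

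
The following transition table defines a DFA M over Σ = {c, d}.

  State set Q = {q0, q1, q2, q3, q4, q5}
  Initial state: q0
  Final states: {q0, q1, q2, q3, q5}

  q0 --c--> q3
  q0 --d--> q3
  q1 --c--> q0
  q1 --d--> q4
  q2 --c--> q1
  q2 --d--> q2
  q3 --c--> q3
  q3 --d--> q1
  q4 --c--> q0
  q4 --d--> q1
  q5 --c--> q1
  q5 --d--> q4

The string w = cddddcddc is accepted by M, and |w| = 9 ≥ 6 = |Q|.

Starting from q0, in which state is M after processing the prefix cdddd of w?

q4

State sequence: q0 -c-> q3 -d-> q1 -d-> q4 -d-> q1 -d-> q4

After reading 5 characters, M is in state q4.
(This kind of state-tracing is the core of the pumping-lemma construction: with 6 states, pigeonhole forces a repeat within the first 6 steps.)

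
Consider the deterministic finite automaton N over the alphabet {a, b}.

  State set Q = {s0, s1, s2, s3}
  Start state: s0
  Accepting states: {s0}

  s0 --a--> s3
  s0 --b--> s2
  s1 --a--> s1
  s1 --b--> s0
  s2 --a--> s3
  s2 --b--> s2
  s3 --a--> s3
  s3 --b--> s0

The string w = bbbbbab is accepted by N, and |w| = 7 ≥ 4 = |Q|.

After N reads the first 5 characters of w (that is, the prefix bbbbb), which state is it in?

State sequence: s0 -b-> s2 -b-> s2 -b-> s2 -b-> s2 -b-> s2

After reading 5 characters, N is in state s2.

s2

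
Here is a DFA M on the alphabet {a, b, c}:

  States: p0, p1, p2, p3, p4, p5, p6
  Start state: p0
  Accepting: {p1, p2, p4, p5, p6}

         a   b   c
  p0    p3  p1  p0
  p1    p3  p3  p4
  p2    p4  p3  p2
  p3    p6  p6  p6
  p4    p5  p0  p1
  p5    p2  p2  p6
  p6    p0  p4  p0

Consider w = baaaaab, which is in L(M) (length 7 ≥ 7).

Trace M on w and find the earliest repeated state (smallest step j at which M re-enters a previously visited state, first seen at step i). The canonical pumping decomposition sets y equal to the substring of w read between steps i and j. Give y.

baaa

State sequence: p0 -b-> p1 -a-> p3 -a-> p6 -a-> p0 -a-> p3 -a-> p6 -b-> p4
First repeat at step 4: p0 was already visited.

So i = 0, j = 4, giving x = w[0:0] = ε, y = w[0:4] = baaa, z = w[4:7] = aab.
Check: |xy| = 4 ≤ 7 and |y| = 4 ≥ 1. Reading y takes M from p0 back to p0, so every xyⁱz is accepted.
Since M has 7 states, any run of length ≥ 7 visits 7+1 states, so by pigeonhole some state repeats within the first 7 steps — that repeat gives the pumpable loop.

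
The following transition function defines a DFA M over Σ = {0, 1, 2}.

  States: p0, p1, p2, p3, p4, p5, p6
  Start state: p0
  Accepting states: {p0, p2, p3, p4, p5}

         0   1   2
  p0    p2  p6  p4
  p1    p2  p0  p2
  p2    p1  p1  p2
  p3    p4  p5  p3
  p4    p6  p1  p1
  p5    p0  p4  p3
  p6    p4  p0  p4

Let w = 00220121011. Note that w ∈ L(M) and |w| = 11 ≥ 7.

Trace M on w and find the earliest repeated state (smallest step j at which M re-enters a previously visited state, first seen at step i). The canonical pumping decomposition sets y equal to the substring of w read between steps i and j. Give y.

Run of M on w = 0 0 2 2 0 1 2 1 0 1 1:
  step 0: p0  (start)
  step 1: p2  (read 0: p0→p2)
  step 2: p1  (read 0: p2→p1)
  step 3: p2  (read 2: p1→p2)   ← first repeat (p2 seen earlier)
  step 4: p2  (read 2: p2→p2)
  step 5: p1  (read 0: p2→p1)
  step 6: p0  (read 1: p1→p0)
  step 7: p4  (read 2: p0→p4)
  step 8: p1  (read 1: p4→p1)
  step 9: p2  (read 0: p1→p2)
  step 10: p1  (read 1: p2→p1)
  step 11: p0  (read 1: p1→p0)

So i = 1, j = 3, giving x = w[0:1] = 0, y = w[1:3] = 02, z = w[3:11] = 20121011.
Check: |xy| = 3 ≤ 7 and |y| = 2 ≥ 1. Reading y takes M from p2 back to p2, so every xyⁱz is accepted.
Since M has 7 states, any run of length ≥ 7 visits 7+1 states, so by pigeonhole some state repeats within the first 7 steps — that repeat gives the pumpable loop.

02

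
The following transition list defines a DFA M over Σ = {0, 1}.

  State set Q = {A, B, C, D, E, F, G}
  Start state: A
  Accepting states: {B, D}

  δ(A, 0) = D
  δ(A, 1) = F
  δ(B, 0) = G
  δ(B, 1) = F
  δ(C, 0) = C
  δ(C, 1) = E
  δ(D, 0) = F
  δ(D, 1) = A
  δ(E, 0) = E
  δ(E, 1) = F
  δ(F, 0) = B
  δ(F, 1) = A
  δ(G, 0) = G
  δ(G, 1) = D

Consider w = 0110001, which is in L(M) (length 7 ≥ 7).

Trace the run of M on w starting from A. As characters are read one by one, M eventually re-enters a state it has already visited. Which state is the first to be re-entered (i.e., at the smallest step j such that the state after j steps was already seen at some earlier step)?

A

Run of M on w = 0 1 1 0 0 0 1:
  step 0: A  (start)
  step 1: D  (read 0: A→D)
  step 2: A  (read 1: D→A)   ← first repeat (A seen earlier)
  step 3: F  (read 1: A→F)
  step 4: B  (read 0: F→B)
  step 5: G  (read 0: B→G)
  step 6: G  (read 0: G→G)
  step 7: D  (read 1: G→D)

The earliest repeat is at step j = 2: M is in A, which it already visited at step i = 0.
With |Q| = 7, pigeonhole forces a state repeat no later than step 7; the substring read between the first and second visits to that state can be pumped.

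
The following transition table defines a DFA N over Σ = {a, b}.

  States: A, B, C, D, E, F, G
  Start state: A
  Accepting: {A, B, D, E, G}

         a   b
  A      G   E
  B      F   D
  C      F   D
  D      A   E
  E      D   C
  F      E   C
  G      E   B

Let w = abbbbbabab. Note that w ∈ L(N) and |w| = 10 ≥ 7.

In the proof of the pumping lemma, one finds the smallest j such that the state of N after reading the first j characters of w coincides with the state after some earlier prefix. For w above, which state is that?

D

State sequence: A -a-> G -b-> B -b-> D -b-> E -b-> C -b-> D -a-> A -b-> E -a-> D -b-> E
First repeat at step 6: D was already visited.

The earliest repeat is at step j = 6: N is in D, which it already visited at step i = 3.
With |Q| = 7, pigeonhole forces a state repeat no later than step 7; the substring read between the first and second visits to that state can be pumped.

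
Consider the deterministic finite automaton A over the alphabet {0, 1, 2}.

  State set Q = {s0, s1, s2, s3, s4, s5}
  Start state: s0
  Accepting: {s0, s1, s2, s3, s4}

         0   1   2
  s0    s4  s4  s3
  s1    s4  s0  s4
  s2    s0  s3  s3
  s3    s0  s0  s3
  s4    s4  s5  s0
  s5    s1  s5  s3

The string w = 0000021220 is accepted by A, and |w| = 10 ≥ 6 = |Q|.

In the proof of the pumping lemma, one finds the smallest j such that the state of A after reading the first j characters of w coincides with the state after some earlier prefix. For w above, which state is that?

State sequence: s0 -0-> s4 -0-> s4 -0-> s4 -0-> s4 -0-> s4 -2-> s0 -1-> s4 -2-> s0 -2-> s3 -0-> s0
First repeat at step 2: s4 was already visited.

The earliest repeat is at step j = 2: A is in s4, which it already visited at step i = 1.
The DFA has 6 states, so the proof of the pumping lemma guarantees a repeated state among the first 6+1 visited; the segment between the two visits is the pumpable y.

s4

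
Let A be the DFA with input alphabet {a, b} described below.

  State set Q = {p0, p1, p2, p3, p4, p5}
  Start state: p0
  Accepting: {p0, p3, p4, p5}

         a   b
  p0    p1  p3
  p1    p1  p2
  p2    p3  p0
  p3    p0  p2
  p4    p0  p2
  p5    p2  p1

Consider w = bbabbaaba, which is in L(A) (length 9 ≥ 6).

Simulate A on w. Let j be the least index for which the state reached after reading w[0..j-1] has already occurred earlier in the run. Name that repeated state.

p3

State sequence: p0 -b-> p3 -b-> p2 -a-> p3 -b-> p2 -b-> p0 -a-> p1 -a-> p1 -b-> p2 -a-> p3
First repeat at step 3: p3 was already visited.

The earliest repeat is at step j = 3: A is in p3, which it already visited at step i = 1.
The DFA has 6 states, so the proof of the pumping lemma guarantees a repeated state among the first 6+1 visited; the segment between the two visits is the pumpable y.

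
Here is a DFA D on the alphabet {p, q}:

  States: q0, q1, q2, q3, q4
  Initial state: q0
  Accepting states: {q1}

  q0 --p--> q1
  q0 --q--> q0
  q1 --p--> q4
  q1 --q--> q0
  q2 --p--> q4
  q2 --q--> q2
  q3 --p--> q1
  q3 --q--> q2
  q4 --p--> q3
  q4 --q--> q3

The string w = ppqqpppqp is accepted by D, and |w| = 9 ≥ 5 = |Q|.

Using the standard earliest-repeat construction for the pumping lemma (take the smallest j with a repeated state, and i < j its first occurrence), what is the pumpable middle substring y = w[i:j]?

Run of D on w = p p q q p p p q p:
  step 0: q0  (start)
  step 1: q1  (read p: q0→q1)
  step 2: q4  (read p: q1→q4)
  step 3: q3  (read q: q4→q3)
  step 4: q2  (read q: q3→q2)
  step 5: q4  (read p: q2→q4)   ← first repeat (q4 seen earlier)
  step 6: q3  (read p: q4→q3)
  step 7: q1  (read p: q3→q1)
  step 8: q0  (read q: q1→q0)
  step 9: q1  (read p: q0→q1)

So i = 2, j = 5, giving x = w[0:2] = pp, y = w[2:5] = qqp, z = w[5:9] = ppqp.
Check: |xy| = 5 ≤ 5 and |y| = 3 ≥ 1. Reading y takes D from q4 back to q4, so every xyⁱz is accepted.

qqp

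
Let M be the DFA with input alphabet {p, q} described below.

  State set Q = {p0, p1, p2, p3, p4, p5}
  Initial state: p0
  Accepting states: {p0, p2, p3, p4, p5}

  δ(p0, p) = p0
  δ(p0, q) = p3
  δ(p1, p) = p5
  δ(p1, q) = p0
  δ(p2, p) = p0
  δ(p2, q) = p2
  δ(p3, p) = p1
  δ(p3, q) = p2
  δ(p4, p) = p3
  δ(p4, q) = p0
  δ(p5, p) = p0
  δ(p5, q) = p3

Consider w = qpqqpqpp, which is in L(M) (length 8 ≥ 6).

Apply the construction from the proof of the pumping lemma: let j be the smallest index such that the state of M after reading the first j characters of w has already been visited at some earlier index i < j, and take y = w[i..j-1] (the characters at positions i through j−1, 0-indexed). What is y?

Run of M on w = q p q q p q p p:
  step 0: p0  (start)
  step 1: p3  (read q: p0→p3)
  step 2: p1  (read p: p3→p1)
  step 3: p0  (read q: p1→p0)   ← first repeat (p0 seen earlier)
  step 4: p3  (read q: p0→p3)
  step 5: p1  (read p: p3→p1)
  step 6: p0  (read q: p1→p0)
  step 7: p0  (read p: p0→p0)
  step 8: p0  (read p: p0→p0)

So i = 0, j = 3, giving x = w[0:0] = ε, y = w[0:3] = qpq, z = w[3:8] = qpqpp.
Check: |xy| = 3 ≤ 6 and |y| = 3 ≥ 1. Reading y takes M from p0 back to p0, so every xyⁱz is accepted.
Since M has 6 states, any run of length ≥ 6 visits 6+1 states, so by pigeonhole some state repeats within the first 6 steps — that repeat gives the pumpable loop.

qpq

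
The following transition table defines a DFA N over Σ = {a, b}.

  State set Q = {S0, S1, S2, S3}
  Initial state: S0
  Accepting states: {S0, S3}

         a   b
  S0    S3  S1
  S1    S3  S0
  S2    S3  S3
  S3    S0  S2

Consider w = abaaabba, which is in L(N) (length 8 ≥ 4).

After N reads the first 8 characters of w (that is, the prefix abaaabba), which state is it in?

Run of N on the first 8 characters of w = a b a a a b b a:
  step 0: S0  (start)
  step 1: S3  (read a: S0→S3)
  step 2: S2  (read b: S3→S2)
  step 3: S3  (read a: S2→S3)
  step 4: S0  (read a: S3→S0)
  step 5: S3  (read a: S0→S3)
  step 6: S2  (read b: S3→S2)
  step 7: S3  (read b: S2→S3)
  step 8: S0  (read a: S3→S0)

After reading 8 characters, N is in state S0.

S0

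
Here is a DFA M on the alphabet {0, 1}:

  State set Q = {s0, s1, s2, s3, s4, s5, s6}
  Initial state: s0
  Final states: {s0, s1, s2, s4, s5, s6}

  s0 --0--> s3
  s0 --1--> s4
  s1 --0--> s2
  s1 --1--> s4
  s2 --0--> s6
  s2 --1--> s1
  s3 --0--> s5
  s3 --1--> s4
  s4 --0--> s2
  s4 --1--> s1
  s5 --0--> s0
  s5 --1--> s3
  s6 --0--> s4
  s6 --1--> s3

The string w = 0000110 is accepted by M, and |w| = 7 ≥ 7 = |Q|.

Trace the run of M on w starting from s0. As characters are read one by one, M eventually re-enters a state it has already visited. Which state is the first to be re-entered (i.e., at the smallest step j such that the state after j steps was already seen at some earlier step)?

s0

State sequence: s0 -0-> s3 -0-> s5 -0-> s0 -0-> s3 -1-> s4 -1-> s1 -0-> s2
First repeat at step 3: s0 was already visited.

The earliest repeat is at step j = 3: M is in s0, which it already visited at step i = 0.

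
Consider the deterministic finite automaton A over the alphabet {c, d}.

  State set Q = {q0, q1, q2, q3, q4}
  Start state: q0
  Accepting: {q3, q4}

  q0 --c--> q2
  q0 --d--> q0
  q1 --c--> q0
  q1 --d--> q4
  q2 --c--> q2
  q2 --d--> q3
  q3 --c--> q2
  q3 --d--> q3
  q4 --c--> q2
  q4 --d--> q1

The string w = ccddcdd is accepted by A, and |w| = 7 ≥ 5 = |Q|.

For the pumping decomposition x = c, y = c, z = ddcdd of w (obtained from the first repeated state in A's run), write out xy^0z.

xy⁰z = xz = c·ddcdd = cddcdd.
Reading y = c takes A from q2 back to q2, so after x the machine is still in q2, and z then leads to the accepting state q3. Hence cddcdd ∈ L(A).

cddcdd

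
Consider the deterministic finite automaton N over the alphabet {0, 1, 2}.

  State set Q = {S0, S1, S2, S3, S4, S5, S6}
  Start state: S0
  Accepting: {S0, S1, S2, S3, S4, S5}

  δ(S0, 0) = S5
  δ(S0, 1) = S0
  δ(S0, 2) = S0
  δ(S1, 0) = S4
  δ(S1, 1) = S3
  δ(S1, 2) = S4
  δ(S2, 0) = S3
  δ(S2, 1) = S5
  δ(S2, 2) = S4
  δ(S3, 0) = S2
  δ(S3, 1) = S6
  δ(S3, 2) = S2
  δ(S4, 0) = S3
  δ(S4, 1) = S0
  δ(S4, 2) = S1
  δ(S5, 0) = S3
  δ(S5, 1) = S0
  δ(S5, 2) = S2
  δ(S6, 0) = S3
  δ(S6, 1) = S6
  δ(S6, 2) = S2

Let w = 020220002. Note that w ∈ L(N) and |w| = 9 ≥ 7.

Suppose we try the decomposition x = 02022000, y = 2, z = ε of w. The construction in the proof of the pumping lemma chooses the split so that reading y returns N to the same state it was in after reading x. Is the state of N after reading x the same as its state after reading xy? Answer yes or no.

no

State sequence: S0 -0-> S5 -2-> S2 -0-> S3 -2-> S2 -2-> S4 -0-> S3 -0-> S2 -0-> S3 -2-> S2

After x (step 8): S3. After xy (step 9): S2.
They differ (S3 ≠ S2), so y is not a cycle from the state after x; this split is not the one the pumping-lemma construction produces, and pumping y need not keep the string in L(N).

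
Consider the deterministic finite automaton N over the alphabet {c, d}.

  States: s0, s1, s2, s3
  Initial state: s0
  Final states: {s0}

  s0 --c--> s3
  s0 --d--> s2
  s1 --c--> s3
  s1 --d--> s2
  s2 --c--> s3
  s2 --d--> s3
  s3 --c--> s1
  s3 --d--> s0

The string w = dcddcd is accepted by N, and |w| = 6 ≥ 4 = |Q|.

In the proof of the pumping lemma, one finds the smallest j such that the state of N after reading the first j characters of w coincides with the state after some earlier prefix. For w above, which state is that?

State sequence: s0 -d-> s2 -c-> s3 -d-> s0 -d-> s2 -c-> s3 -d-> s0
First repeat at step 3: s0 was already visited.

The earliest repeat is at step j = 3: N is in s0, which it already visited at step i = 0.
Since N has 4 states, any run of length ≥ 4 visits 4+1 states, so by pigeonhole some state repeats within the first 4 steps — that repeat gives the pumpable loop.

s0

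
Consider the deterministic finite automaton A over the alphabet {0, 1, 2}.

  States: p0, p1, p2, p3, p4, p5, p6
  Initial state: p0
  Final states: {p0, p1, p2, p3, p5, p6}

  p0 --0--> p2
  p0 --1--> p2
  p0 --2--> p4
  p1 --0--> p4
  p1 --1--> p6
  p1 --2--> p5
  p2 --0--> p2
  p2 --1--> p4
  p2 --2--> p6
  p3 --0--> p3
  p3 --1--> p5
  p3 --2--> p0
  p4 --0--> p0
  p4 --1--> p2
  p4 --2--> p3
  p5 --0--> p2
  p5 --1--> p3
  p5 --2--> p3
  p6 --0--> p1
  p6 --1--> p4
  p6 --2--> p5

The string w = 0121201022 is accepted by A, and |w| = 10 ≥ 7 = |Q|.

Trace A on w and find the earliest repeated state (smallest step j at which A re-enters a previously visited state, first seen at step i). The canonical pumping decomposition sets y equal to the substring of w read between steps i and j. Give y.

State sequence: p0 -0-> p2 -1-> p4 -2-> p3 -1-> p5 -2-> p3 -0-> p3 -1-> p5 -0-> p2 -2-> p6 -2-> p5
First repeat at step 5: p3 was already visited.

So i = 3, j = 5, giving x = w[0:3] = 012, y = w[3:5] = 12, z = w[5:10] = 01022.
Check: |xy| = 5 ≤ 7 and |y| = 2 ≥ 1. Reading y takes A from p3 back to p3, so every xyⁱz is accepted.

12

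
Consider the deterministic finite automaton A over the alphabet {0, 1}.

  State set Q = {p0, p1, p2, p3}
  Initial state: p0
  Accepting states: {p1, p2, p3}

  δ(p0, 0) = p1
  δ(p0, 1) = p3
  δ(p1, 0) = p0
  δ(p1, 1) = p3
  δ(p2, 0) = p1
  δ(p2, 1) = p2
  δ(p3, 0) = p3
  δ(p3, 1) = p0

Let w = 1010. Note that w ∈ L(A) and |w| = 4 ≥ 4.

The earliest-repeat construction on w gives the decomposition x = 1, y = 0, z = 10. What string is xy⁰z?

110

xy⁰z = xz = 1·10 = 110.
Reading y = 0 takes A from p3 back to p3, so after x the machine is still in p3, and z then leads to the accepting state p1. Hence 110 ∈ L(A).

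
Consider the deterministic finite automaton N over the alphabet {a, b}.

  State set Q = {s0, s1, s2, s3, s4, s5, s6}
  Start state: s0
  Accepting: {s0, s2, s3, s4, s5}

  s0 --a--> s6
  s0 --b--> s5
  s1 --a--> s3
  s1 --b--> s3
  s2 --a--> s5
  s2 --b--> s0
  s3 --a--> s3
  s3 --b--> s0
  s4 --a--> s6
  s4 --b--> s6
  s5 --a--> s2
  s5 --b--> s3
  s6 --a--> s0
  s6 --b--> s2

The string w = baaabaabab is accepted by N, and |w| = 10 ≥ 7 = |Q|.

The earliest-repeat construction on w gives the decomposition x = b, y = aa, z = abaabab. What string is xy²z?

xy^2z = b·aa·aa·abaabab = baaaaabaabab.
Reading y = aa takes N from s5 back to s5, so after x·y·y the machine is still in s5, and z then leads to the accepting state s0. Hence baaaaabaabab ∈ L(N).

baaaaabaabab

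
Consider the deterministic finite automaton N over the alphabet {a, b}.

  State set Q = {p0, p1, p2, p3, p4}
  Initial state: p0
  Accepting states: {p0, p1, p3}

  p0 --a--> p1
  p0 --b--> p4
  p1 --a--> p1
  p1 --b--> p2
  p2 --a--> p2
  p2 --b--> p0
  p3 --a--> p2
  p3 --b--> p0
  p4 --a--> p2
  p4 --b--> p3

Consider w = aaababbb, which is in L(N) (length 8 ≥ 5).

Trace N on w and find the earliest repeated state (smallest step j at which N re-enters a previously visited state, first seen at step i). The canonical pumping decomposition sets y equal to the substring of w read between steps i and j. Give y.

Run of N on w = a a a b a b b b:
  step 0: p0  (start)
  step 1: p1  (read a: p0→p1)
  step 2: p1  (read a: p1→p1)   ← first repeat (p1 seen earlier)
  step 3: p1  (read a: p1→p1)
  step 4: p2  (read b: p1→p2)
  step 5: p2  (read a: p2→p2)
  step 6: p0  (read b: p2→p0)
  step 7: p4  (read b: p0→p4)
  step 8: p3  (read b: p4→p3)

So i = 1, j = 2, giving x = w[0:1] = a, y = w[1:2] = a, z = w[2:8] = ababbb.
Check: |xy| = 2 ≤ 5 and |y| = 1 ≥ 1. Reading y takes N from p1 back to p1, so every xyⁱz is accepted.
The DFA has 5 states, so the proof of the pumping lemma guarantees a repeated state among the first 5+1 visited; the segment between the two visits is the pumpable y.

a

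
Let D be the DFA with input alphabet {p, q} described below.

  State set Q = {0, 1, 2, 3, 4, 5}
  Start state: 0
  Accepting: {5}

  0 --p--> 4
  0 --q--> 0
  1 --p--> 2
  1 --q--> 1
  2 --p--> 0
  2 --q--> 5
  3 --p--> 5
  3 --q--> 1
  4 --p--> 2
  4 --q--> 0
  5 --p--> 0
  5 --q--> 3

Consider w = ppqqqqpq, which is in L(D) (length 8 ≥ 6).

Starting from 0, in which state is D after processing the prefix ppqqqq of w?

State sequence: 0 -p-> 4 -p-> 2 -q-> 5 -q-> 3 -q-> 1 -q-> 1

After reading 6 characters, D is in state 1.

1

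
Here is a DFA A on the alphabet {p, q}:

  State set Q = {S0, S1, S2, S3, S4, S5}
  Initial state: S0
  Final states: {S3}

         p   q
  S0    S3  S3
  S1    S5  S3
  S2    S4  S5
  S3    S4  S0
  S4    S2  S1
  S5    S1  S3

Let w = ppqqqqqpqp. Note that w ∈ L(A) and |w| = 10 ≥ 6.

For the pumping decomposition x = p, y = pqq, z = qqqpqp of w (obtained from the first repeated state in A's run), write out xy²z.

xy^2z = p·pqq·pqq·qqqpqp = ppqqpqqqqqpqp.
Reading y = pqq takes A from S3 back to S3, so after x·y·y the machine is still in S3, and z then leads to the accepting state S3. Hence ppqqpqqqqqpqp ∈ L(A).

ppqqpqqqqqpqp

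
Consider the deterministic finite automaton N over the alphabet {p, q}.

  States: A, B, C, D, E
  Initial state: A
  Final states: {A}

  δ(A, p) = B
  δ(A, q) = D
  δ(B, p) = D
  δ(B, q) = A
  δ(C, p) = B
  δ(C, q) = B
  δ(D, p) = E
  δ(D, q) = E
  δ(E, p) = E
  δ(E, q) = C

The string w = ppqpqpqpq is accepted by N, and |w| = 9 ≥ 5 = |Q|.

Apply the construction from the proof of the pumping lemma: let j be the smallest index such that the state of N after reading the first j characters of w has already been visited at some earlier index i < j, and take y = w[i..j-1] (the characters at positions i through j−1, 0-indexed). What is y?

p

State sequence: A -p-> B -p-> D -q-> E -p-> E -q-> C -p-> B -q-> A -p-> B -q-> A
First repeat at step 4: E was already visited.

So i = 3, j = 4, giving x = w[0:3] = ppq, y = w[3:4] = p, z = w[4:9] = qpqpq.
Check: |xy| = 4 ≤ 5 and |y| = 1 ≥ 1. Reading y takes N from E back to E, so every xyⁱz is accepted.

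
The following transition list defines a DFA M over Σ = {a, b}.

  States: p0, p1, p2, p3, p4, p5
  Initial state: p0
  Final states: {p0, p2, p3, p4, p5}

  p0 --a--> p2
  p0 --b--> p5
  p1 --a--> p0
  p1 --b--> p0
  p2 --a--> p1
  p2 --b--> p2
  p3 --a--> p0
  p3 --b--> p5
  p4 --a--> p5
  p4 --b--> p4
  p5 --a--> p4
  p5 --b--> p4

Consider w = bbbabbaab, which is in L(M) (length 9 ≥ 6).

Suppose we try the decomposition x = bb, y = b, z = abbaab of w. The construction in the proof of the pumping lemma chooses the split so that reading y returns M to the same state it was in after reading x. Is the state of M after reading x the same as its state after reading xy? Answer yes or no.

State sequence: p0 -b-> p5 -b-> p4 -b-> p4

After x (step 2): p4. After xy (step 3): p4.
They match, so y = b drives M around a cycle from p4 back to itself; pumping y any number of times keeps M in p4 before reading z, and xyⁱz ∈ L(M) for every i ≥ 0.

yes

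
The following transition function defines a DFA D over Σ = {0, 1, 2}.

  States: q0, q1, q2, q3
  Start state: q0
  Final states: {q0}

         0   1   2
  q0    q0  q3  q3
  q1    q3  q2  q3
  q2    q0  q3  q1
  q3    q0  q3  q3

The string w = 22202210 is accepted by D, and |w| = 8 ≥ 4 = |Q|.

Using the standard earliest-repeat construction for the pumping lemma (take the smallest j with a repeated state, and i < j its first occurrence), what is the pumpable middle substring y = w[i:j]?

Run of D on w = 2 2 2 0 2 2 1 0:
  step 0: q0  (start)
  step 1: q3  (read 2: q0→q3)
  step 2: q3  (read 2: q3→q3)   ← first repeat (q3 seen earlier)
  step 3: q3  (read 2: q3→q3)
  step 4: q0  (read 0: q3→q0)
  step 5: q3  (read 2: q0→q3)
  step 6: q3  (read 2: q3→q3)
  step 7: q3  (read 1: q3→q3)
  step 8: q0  (read 0: q3→q0)

So i = 1, j = 2, giving x = w[0:1] = 2, y = w[1:2] = 2, z = w[2:8] = 202210.
Check: |xy| = 2 ≤ 4 and |y| = 1 ≥ 1. Reading y takes D from q3 back to q3, so every xyⁱz is accepted.

2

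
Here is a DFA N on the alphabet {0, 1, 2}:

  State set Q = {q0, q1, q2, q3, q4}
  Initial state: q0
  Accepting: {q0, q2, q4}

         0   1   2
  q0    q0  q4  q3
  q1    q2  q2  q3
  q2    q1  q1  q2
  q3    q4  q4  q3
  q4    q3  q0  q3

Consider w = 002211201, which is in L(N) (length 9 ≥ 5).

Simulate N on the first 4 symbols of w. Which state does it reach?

State sequence: q0 -0-> q0 -0-> q0 -2-> q3 -2-> q3

After reading 4 characters, N is in state q3.
(This kind of state-tracing is the core of the pumping-lemma construction: with 5 states, pigeonhole forces a repeat within the first 5 steps.)

q3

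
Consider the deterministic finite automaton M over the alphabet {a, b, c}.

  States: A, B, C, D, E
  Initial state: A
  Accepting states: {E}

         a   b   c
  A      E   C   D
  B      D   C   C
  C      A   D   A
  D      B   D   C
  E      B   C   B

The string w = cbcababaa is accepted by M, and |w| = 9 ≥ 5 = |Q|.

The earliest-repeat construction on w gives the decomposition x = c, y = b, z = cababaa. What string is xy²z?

xy^2z = c·b·b·cababaa = cbbcababaa.
Reading y = b takes M from D back to D, so after x·y·y the machine is still in D, and z then leads to the accepting state E. Hence cbbcababaa ∈ L(M).

cbbcababaa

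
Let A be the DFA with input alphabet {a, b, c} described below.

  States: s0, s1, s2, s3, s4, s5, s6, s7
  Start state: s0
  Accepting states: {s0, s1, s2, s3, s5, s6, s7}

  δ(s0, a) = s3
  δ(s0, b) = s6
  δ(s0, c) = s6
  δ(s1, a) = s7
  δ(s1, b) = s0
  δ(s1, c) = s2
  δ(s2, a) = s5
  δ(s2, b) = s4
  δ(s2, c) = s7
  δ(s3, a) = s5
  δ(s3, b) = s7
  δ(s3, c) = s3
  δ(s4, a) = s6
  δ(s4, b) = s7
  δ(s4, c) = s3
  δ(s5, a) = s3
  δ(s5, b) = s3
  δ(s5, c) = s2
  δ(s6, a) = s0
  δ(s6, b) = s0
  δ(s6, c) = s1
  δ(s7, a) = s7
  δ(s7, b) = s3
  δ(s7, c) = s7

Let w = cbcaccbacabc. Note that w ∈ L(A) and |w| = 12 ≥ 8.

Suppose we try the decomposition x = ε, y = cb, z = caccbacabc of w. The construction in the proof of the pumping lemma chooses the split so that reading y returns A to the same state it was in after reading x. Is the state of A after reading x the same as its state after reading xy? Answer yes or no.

yes

State sequence: s0 -c-> s6 -b-> s0

After x (step 0): s0. After xy (step 2): s0.
They match, so y = cb drives A around a cycle from s0 back to itself; pumping y any number of times keeps A in s0 before reading z, and xyⁱz ∈ L(A) for every i ≥ 0.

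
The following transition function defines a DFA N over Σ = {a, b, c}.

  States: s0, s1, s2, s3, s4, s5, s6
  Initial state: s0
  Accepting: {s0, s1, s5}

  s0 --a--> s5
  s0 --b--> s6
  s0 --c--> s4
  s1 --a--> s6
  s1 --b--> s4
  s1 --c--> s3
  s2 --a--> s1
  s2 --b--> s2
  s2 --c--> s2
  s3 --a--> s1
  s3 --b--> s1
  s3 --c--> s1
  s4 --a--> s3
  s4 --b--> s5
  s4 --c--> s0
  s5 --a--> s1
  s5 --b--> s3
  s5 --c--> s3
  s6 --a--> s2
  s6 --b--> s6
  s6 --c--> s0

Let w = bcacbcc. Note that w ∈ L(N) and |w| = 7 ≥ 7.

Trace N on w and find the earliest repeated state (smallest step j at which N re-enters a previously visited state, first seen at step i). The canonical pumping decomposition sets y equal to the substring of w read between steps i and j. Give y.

bc

State sequence: s0 -b-> s6 -c-> s0 -a-> s5 -c-> s3 -b-> s1 -c-> s3 -c-> s1
First repeat at step 2: s0 was already visited.

So i = 0, j = 2, giving x = w[0:0] = ε, y = w[0:2] = bc, z = w[2:7] = acbcc.
Check: |xy| = 2 ≤ 7 and |y| = 2 ≥ 1. Reading y takes N from s0 back to s0, so every xyⁱz is accepted.
The DFA has 7 states, so the proof of the pumping lemma guarantees a repeated state among the first 7+1 visited; the segment between the two visits is the pumpable y.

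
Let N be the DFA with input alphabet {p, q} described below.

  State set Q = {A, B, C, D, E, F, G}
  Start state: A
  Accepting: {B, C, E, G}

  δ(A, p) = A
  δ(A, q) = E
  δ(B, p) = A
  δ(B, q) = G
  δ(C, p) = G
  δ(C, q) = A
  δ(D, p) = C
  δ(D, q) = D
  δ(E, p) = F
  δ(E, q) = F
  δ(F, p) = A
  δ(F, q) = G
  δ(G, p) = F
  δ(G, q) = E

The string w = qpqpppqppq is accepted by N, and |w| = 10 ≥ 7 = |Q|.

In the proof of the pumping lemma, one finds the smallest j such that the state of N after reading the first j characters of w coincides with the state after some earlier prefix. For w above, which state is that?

F

Run of N on w = q p q p p p q p p q:
  step 0: A  (start)
  step 1: E  (read q: A→E)
  step 2: F  (read p: E→F)
  step 3: G  (read q: F→G)
  step 4: F  (read p: G→F)   ← first repeat (F seen earlier)
  step 5: A  (read p: F→A)
  step 6: A  (read p: A→A)
  step 7: E  (read q: A→E)
  step 8: F  (read p: E→F)
  step 9: A  (read p: F→A)
  step 10: E  (read q: A→E)

The earliest repeat is at step j = 4: N is in F, which it already visited at step i = 2.
With |Q| = 7, pigeonhole forces a state repeat no later than step 7; the substring read between the first and second visits to that state can be pumped.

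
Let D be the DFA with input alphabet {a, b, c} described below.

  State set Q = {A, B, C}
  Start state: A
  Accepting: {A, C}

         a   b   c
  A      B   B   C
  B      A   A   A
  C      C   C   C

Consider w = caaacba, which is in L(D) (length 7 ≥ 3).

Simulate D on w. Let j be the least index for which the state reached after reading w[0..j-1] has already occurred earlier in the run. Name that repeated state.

State sequence: A -c-> C -a-> C -a-> C -a-> C -c-> C -b-> C -a-> C
First repeat at step 2: C was already visited.

The earliest repeat is at step j = 2: D is in C, which it already visited at step i = 1.
With |Q| = 3, pigeonhole forces a state repeat no later than step 3; the substring read between the first and second visits to that state can be pumped.

C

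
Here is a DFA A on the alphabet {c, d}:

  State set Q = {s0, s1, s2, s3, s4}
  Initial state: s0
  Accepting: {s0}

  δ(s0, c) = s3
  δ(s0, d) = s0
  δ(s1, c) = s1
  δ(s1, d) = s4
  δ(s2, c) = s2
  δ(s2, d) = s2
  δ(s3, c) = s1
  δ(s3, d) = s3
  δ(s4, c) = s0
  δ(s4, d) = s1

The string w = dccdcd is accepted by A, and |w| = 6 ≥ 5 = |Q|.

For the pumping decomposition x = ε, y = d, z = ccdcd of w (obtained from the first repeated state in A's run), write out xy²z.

xy^2z = ε·d·d·ccdcd = ddccdcd.
Reading y = d takes A from s0 back to s0, so after x·y·y the machine is still in s0, and z then leads to the accepting state s0. Hence ddccdcd ∈ L(A).

ddccdcd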